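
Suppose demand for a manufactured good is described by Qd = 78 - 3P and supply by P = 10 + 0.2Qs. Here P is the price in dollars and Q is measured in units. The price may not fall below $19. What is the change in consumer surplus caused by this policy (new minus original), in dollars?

Rearranging supply gives Qs = 5P - 50. In a free market, 78 - 3P = 5P - 50 gives the equilibrium P* = 16, Q* = 30.
Because the floor (19) lies above the market-clearing price, it is binding.
At P = 19: Qd = 78 - 3·19 = 21 and Qs = 5·19 - 50 = 45.
Consumer surplus without the control is ½ · (26 - 16) · 30 = 150.
With the floor, consumers buy 21 units at 19, so CS = ½ · (26 - 19) · 21 = 73.5.
Change in consumer surplus = 73.5 - 150 = -76.5.

-76.5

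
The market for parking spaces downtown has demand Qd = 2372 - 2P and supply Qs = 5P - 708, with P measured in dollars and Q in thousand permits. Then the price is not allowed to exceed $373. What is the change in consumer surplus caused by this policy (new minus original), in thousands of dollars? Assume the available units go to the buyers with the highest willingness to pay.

Without the control the market clears where 2372 - 2P = 5P - 708, i.e. P* = 440 and Q* = 1492.
Since 373 < 440, the ceiling is binding.
At P = 373: Qd = 2372 - 2·373 = 1626 and Qs = 5·373 - 708 = 1157.
Consumer surplus without the control is ½ · (1186 - 440) · 1492 = 556516.
With the ceiling, 1157 units are sold at 373 (assume they go to the highest-value buyers). The demand price at Q = 1157 is 607.5, so CS = ½ · [(1186 - 373) + (607.5 - 373)] · 1157 = 605978.75.
Change in consumer surplus = 605978.75 - 556516 = 49462.75.

49462.75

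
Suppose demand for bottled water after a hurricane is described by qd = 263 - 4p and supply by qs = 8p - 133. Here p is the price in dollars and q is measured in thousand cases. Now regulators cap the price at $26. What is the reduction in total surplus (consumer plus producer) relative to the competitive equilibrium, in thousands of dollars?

In a free market, 263 - 4p = 8p - 133 gives the equilibrium p* = 33, q* = 131.
Since 26 < 33, the ceiling is binding.
At p = 26: qd = 263 - 4·26 = 159 and qs = 8·26 - 133 = 75.
Quantity traded falls to 75. At q = 75 the demand price is (263 - 75)/4 = 47 and the supply price is (133 + 75)/8 = 26.
Deadweight loss = ½ · (47 - 26) · (131 - 75) = ½ · 21 · 56 = 588.

588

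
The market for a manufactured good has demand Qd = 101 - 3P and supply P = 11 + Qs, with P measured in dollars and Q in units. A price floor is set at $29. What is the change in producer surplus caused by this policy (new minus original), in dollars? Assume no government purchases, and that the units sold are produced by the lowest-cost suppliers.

Rearranging supply gives Qs = P - 11. Equilibrium: 101 - 3P = P - 11, so 112 = 4P and P* = 28, Q* = 17.
Since 29 > 28, the floor is binding.
At P = 29: Qd = 101 - 3·29 = 14 and Qs = 29 - 11 = 18.
Producer surplus without the control is ½ · (28 - 11) · 17 = 144.5.
With the floor, 14 units are sold at 29. The supply price at Q = 14 is 25, so PS = ½ · [(29 - 11) + (29 - 25)] · 14 = 154.
Change in producer surplus = 154 - 144.5 = 9.5.

9.5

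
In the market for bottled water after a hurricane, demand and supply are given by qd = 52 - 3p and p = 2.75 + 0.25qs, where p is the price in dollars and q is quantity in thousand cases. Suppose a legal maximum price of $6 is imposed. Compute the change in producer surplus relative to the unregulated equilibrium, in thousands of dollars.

Rearranging supply gives qs = 4p - 11. Without the control the market clears where 52 - 3p = 4p - 11, i.e. p* = 9 and q* = 25.
Since 6 < 9, the ceiling is binding.
At p = 6: qd = 52 - 3·6 = 34 and qs = 4·6 - 11 = 13.
Producer surplus without the control is ½ · (9 - 2.75) · 25 = 78.125.
With the ceiling, producers sell 13 units at 6, so PS = ½ · (6 - 2.75) · 13 = 21.125.
Change in producer surplus = 21.125 - 78.125 = -57.

-57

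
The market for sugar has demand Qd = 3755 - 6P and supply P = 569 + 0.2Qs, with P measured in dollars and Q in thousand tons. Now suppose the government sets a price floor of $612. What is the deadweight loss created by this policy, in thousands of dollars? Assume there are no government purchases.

950.4

Rearranging supply gives Qs = 5P - 2845. Equilibrium: 3755 - 6P = 5P - 2845, so 6600 = 11P and P* = 600, Q* = 155.
The floor of 612 is above the equilibrium price 600, so it binds.
At P = 612: Qd = 3755 - 6·612 = 83 and Qs = 5·612 - 2845 = 215.
Quantity traded falls to 83. At Q = 83 the demand price is (3755 - 83)/6 = 612 and the supply price is (2845 + 83)/5 = 585.6.
Deadweight loss = ½ · (612 - 585.6) · (155 - 83) = ½ · 26.4 · 72 = 950.4.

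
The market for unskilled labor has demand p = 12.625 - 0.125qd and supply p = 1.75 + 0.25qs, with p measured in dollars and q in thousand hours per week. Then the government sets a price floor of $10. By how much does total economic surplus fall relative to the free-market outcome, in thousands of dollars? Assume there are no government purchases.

Rearranging demand gives qd = 101 - 8p; rearranging supply gives qs = 4p - 7. In a free market, 101 - 8p = 4p - 7 gives the equilibrium p* = 9, q* = 29.
The floor of 10 is above the equilibrium price 9, so it binds.
At p = 10: qd = 101 - 8·10 = 21 and qs = 4·10 - 7 = 33.
Quantity traded falls to 21. At q = 21 the demand price is (101 - 21)/8 = 10 and the supply price is (7 + 21)/4 = 7.
Deadweight loss = ½ · (10 - 7) · (29 - 21) = ½ · 3 · 8 = 12.

12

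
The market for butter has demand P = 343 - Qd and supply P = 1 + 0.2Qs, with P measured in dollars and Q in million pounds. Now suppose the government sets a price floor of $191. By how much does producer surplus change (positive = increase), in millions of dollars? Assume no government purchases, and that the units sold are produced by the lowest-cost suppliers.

18447.1

Rearranging demand gives Qd = 343 - P; rearranging supply gives Qs = 5P - 5. Setting quantity demanded equal to quantity supplied, 343 - P = 5P - 5, gives P* = 58 and Q* = 285.
The floor of 191 is above the equilibrium price 58, so it binds.
At P = 191: Qd = 343 - 191 = 152 and Qs = 5·191 - 5 = 950.
Producer surplus without the control is ½ · (58 - 1) · 285 = 8122.5.
With the floor, 152 units are sold at 191. The supply price at Q = 152 is 31.4, so PS = ½ · [(191 - 1) + (191 - 31.4)] · 152 = 26569.6.
Change in producer surplus = 26569.6 - 8122.5 = 18447.1.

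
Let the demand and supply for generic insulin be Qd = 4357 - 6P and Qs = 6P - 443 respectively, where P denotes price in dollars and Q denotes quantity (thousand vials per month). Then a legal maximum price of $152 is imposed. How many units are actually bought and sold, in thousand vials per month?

In a free market, 4357 - 6P = 6P - 443 gives the equilibrium P* = 400, Q* = 1957.
The ceiling of 152 is below the equilibrium price 400, so it binds.
At P = 152: Qd = 4357 - 6·152 = 3445 and Qs = 6·152 - 443 = 469.
The quantity actually transacted is the short side, supply: 469.

469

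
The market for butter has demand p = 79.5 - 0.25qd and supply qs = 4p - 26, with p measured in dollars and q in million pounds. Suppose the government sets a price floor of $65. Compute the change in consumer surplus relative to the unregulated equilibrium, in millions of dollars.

Rearranging demand gives qd = 318 - 4p. Equilibrium: 318 - 4p = 4p - 26, so 344 = 8p and p* = 43, q* = 146.
Because the floor (65) lies above the market-clearing price, it is binding.
At p = 65: qd = 318 - 4·65 = 58 and qs = 4·65 - 26 = 234.
Consumer surplus without the control is ½ · (79.5 - 43) · 146 = 2664.5.
With the floor, consumers buy 58 units at 65, so CS = ½ · (79.5 - 65) · 58 = 420.5.
Change in consumer surplus = 420.5 - 2664.5 = -2244.

-2244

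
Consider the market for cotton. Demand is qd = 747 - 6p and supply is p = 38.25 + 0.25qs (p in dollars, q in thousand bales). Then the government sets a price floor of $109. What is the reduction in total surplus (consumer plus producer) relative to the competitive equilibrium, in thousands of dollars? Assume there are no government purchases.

2707.5

Rearranging supply gives qs = 4p - 153. Equilibrium: 747 - 6p = 4p - 153, so 900 = 10p and p* = 90, q* = 207.
Because the floor (109) lies above the market-clearing price, it is binding.
At p = 109: qd = 747 - 6·109 = 93 and qs = 4·109 - 153 = 283.
Quantity traded falls to 93. At q = 93 the demand price is (747 - 93)/6 = 109 and the supply price is (153 + 93)/4 = 61.5.
Deadweight loss = ½ · (109 - 61.5) · (207 - 93) = ½ · 47.5 · 114 = 2707.5.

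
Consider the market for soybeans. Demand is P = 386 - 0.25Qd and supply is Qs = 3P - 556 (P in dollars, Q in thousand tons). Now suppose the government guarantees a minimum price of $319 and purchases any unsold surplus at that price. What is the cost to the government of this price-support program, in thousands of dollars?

Rearranging demand gives Qd = 1544 - 4P. Equilibrium: 1544 - 4P = 3P - 556, so 2100 = 7P and P* = 300, Q* = 344.
The floor of 319 is above the equilibrium price 300, so it binds.
At P = 319: Qd = 1544 - 4·319 = 268 and Qs = 3·319 - 556 = 401.
Surplus = Qs - Qd = 133.
Government expenditure = surplus × support price = 133 × 319 = 42427.

42427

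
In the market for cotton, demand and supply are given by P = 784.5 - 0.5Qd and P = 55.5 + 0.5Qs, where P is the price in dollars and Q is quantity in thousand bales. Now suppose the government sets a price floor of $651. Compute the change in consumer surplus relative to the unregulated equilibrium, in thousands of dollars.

-115038

Rearranging demand gives Qd = 1569 - 2P; rearranging supply gives Qs = 2P - 111. Setting quantity demanded equal to quantity supplied, 1569 - 2P = 2P - 111, gives P* = 420 and Q* = 729.
The floor of 651 is above the equilibrium price 420, so it binds.
At P = 651: Qd = 1569 - 2·651 = 267 and Qs = 2·651 - 111 = 1191.
Consumer surplus without the control is ½ · (784.5 - 420) · 729 = 132860.25.
With the floor, consumers buy 267 units at 651, so CS = ½ · (784.5 - 651) · 267 = 17822.25.
Change in consumer surplus = 17822.25 - 132860.25 = -115038.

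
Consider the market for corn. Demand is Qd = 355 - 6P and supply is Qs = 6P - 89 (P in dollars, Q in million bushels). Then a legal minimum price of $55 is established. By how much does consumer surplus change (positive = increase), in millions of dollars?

-1422

Without the control the market clears where 355 - 6P = 6P - 89, i.e. P* = 37 and Q* = 133.
The floor of 55 is above the equilibrium price 37, so it binds.
At P = 55: Qd = 355 - 6·55 = 25 and Qs = 6·55 - 89 = 241.
Consumer surplus without the control is ½ · (355/6 - 37) · 133 = 17689/12.
With the floor, consumers buy 25 units at 55, so CS = ½ · (355/6 - 55) · 25 = 625/12.
Change in consumer surplus = 625/12 - 17689/12 = -1422.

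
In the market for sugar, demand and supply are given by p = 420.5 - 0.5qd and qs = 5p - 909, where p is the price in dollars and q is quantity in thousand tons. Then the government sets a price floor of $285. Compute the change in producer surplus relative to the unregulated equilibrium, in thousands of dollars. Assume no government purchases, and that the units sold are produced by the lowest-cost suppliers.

Rearranging demand gives qd = 841 - 2p. In a free market, 841 - 2p = 5p - 909 gives the equilibrium p* = 250, q* = 341.
Since 285 > 250, the floor is binding.
At p = 285: qd = 841 - 2·285 = 271 and qs = 5·285 - 909 = 516.
Producer surplus without the control is ½ · (250 - 181.8) · 341 = 11628.1.
With the floor, 271 units are sold at 285. The supply price at q = 271 is 236, so PS = ½ · [(285 - 181.8) + (285 - 236)] · 271 = 20623.1.
Change in producer surplus = 20623.1 - 11628.1 = 8995.

8995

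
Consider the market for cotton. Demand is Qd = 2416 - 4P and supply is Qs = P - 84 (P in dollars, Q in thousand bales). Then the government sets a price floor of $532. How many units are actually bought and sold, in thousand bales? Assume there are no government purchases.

288

Equilibrium: 2416 - 4P = P - 84, so 2500 = 5P and P* = 500, Q* = 416.
Since 532 > 500, the floor is binding.
At P = 532: Qd = 2416 - 4·532 = 288 and Qs = 532 - 84 = 448.
The quantity actually transacted is the short side, demand: 288.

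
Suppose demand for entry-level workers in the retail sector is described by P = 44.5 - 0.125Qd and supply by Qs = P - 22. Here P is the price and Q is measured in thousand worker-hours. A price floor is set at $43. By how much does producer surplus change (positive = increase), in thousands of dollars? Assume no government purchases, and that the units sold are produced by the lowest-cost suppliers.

Rearranging demand gives Qd = 356 - 8P. Without the control the market clears where 356 - 8P = P - 22, i.e. P* = 42 and Q* = 20.
Because the floor (43) lies above the market-clearing price, it is binding.
At P = 43: Qd = 356 - 8·43 = 12 and Qs = 43 - 22 = 21.
Producer surplus without the control is ½ · (42 - 22) · 20 = 200.
With the floor, 12 units are sold at 43. The supply price at Q = 12 is 34, so PS = ½ · [(43 - 22) + (43 - 34)] · 12 = 180.
Change in producer surplus = 180 - 200 = -20.

-20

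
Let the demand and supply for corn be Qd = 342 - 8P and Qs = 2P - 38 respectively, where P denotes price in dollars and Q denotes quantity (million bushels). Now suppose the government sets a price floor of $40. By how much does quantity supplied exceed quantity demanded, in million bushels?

Setting quantity demanded equal to quantity supplied, 342 - 8P = 2P - 38, gives P* = 38 and Q* = 38.
Since 40 > 38, the floor is binding.
At P = 40: Qd = 342 - 8·40 = 22 and Qs = 2·40 - 38 = 42.
Surplus = Qs - Qd = 42 - 22 = 20.

20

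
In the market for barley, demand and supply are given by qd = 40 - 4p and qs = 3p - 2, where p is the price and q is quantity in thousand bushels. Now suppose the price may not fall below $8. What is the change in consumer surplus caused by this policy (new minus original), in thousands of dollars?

In a free market, 40 - 4p = 3p - 2 gives the equilibrium p* = 6, q* = 16.
The floor of 8 is above the equilibrium price 6, so it binds.
At p = 8: qd = 40 - 4·8 = 8 and qs = 3·8 - 2 = 22.
Consumer surplus without the control is ½ · (10 - 6) · 16 = 32.
With the floor, consumers buy 8 units at 8, so CS = ½ · (10 - 8) · 8 = 8.
Change in consumer surplus = 8 - 32 = -24.

-24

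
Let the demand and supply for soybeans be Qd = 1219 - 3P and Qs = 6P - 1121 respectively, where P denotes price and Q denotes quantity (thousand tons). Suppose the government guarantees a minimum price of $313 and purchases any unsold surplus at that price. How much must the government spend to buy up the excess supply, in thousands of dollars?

Setting quantity demanded equal to quantity supplied, 1219 - 3P = 6P - 1121, gives P* = 260 and Q* = 439.
Because the floor (313) lies above the market-clearing price, it is binding.
At P = 313: Qd = 1219 - 3·313 = 280 and Qs = 6·313 - 1121 = 757.
Surplus = Qs - Qd = 477.
Government expenditure = surplus × support price = 477 × 313 = 149301.

149301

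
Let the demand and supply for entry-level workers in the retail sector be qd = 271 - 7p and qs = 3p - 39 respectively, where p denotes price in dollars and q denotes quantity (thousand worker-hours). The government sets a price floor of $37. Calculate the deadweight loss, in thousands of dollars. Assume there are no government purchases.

Equilibrium: 271 - 7p = 3p - 39, so 310 = 10p and p* = 31, q* = 54.
Because the floor (37) lies above the market-clearing price, it is binding.
At p = 37: qd = 271 - 7·37 = 12 and qs = 3·37 - 39 = 72.
Quantity traded falls to 12. At q = 12 the demand price is (271 - 12)/7 = 37 and the supply price is (39 + 12)/3 = 17.
Deadweight loss = ½ · (37 - 17) · (54 - 12) = ½ · 20 · 42 = 420.

420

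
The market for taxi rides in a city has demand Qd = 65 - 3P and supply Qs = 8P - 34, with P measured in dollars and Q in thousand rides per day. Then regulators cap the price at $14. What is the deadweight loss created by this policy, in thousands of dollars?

0

In a free market, 65 - 3P = 8P - 34 gives the equilibrium P* = 9, Q* = 38.
Since 14 is above P* = 9, the ceiling does not bind and the free-market outcome prevails.
Since the control does not bind, no trades are prevented and deadweight loss is zero.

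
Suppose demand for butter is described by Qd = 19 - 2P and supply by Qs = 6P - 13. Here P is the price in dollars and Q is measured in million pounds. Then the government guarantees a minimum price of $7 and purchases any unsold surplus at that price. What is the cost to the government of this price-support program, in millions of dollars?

Without the control the market clears where 19 - 2P = 6P - 13, i.e. P* = 4 and Q* = 11.
Because the floor (7) lies above the market-clearing price, it is binding.
At P = 7: Qd = 19 - 2·7 = 5 and Qs = 6·7 - 13 = 29.
Surplus = Qs - Qd = 24.
Government expenditure = surplus × support price = 24 × 7 = 168.

168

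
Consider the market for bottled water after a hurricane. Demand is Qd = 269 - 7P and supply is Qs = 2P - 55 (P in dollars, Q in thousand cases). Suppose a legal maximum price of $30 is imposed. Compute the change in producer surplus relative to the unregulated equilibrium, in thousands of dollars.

Without the control the market clears where 269 - 7P = 2P - 55, i.e. P* = 36 and Q* = 17.
Since 30 < 36, the ceiling is binding.
At P = 30: Qd = 269 - 7·30 = 59 and Qs = 2·30 - 55 = 5.
Producer surplus without the control is ½ · (36 - 27.5) · 17 = 72.25.
With the ceiling, producers sell 5 units at 30, so PS = ½ · (30 - 27.5) · 5 = 6.25.
Change in producer surplus = 6.25 - 72.25 = -66.

-66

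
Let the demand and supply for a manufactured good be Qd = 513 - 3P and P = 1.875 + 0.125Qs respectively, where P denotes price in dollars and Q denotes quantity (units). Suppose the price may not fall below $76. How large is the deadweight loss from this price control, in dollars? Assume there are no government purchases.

1617

Rearranging supply gives Qs = 8P - 15. Equilibrium: 513 - 3P = 8P - 15, so 528 = 11P and P* = 48, Q* = 369.
Since 76 > 48, the floor is binding.
At P = 76: Qd = 513 - 3·76 = 285 and Qs = 8·76 - 15 = 593.
Quantity traded falls to 285. At Q = 285 the demand price is (513 - 285)/3 = 76 and the supply price is (15 + 285)/8 = 37.5.
Deadweight loss = ½ · (76 - 37.5) · (369 - 285) = ½ · 38.5 · 84 = 1617.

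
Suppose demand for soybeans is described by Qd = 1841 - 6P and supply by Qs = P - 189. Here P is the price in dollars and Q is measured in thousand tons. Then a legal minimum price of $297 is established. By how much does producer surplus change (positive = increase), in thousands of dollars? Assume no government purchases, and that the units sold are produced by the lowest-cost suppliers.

Equilibrium: 1841 - 6P = P - 189, so 2030 = 7P and P* = 290, Q* = 101.
The floor of 297 is above the equilibrium price 290, so it binds.
At P = 297: Qd = 1841 - 6·297 = 59 and Qs = 297 - 189 = 108.
Producer surplus without the control is ½ · (290 - 189) · 101 = 5100.5.
With the floor, 59 units are sold at 297. The supply price at Q = 59 is 248, so PS = ½ · [(297 - 189) + (297 - 248)] · 59 = 4631.5.
Change in producer surplus = 4631.5 - 5100.5 = -469.

-469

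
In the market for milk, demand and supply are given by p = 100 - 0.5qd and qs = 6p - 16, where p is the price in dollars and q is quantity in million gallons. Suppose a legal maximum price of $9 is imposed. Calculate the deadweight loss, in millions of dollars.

3888

Rearranging demand gives qd = 200 - 2p. Equilibrium: 200 - 2p = 6p - 16, so 216 = 8p and p* = 27, q* = 146.
Since 9 < 27, the ceiling is binding.
At p = 9: qd = 200 - 2·9 = 182 and qs = 6·9 - 16 = 38.
Quantity traded falls to 38. At q = 38 the demand price is (200 - 38)/2 = 81 and the supply price is (16 + 38)/6 = 9.
Deadweight loss = ½ · (81 - 9) · (146 - 38) = ½ · 72 · 108 = 3888.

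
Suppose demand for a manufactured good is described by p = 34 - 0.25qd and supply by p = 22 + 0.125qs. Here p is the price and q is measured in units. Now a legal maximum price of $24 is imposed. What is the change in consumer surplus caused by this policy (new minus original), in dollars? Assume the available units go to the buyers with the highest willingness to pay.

Rearranging demand gives qd = 136 - 4p; rearranging supply gives qs = 8p - 176. Equilibrium: 136 - 4p = 8p - 176, so 312 = 12p and p* = 26, q* = 32.
Because the ceiling (24) lies below the market-clearing price, it is binding.
At p = 24: qd = 136 - 4·24 = 40 and qs = 8·24 - 176 = 16.
Consumer surplus without the control is ½ · (34 - 26) · 32 = 128.
With the ceiling, 16 units are sold at 24 (assume they go to the highest-value buyers). The demand price at q = 16 is 30, so CS = ½ · [(34 - 24) + (30 - 24)] · 16 = 128.
Change in consumer surplus = 128 - 128 = 0.

0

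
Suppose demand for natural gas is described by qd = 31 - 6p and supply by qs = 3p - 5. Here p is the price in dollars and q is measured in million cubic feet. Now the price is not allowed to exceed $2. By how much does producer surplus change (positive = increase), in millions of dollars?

Without the control the market clears where 31 - 6p = 3p - 5, i.e. p* = 4 and q* = 7.
The ceiling of 2 is below the equilibrium price 4, so it binds.
At p = 2: qd = 31 - 6·2 = 19 and qs = 3·2 - 5 = 1.
Producer surplus without the control is ½ · (4 - 5/3) · 7 = 49/6.
With the ceiling, producers sell 1 units at 2, so PS = ½ · (2 - 5/3) · 1 = 1/6.
Change in producer surplus = 1/6 - 49/6 = -8.

-8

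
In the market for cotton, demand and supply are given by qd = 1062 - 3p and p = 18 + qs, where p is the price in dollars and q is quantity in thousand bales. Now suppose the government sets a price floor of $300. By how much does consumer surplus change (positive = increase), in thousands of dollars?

Rearranging supply gives qs = p - 18. In a free market, 1062 - 3p = p - 18 gives the equilibrium p* = 270, q* = 252.
The floor of 300 is above the equilibrium price 270, so it binds.
At p = 300: qd = 1062 - 3·300 = 162 and qs = 300 - 18 = 282.
Consumer surplus without the control is ½ · (354 - 270) · 252 = 10584.
With the floor, consumers buy 162 units at 300, so CS = ½ · (354 - 300) · 162 = 4374.
Change in consumer surplus = 4374 - 10584 = -6210.

-6210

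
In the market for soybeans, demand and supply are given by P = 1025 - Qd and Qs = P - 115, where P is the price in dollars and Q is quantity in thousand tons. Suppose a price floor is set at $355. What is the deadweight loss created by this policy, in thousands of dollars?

Rearranging demand gives Qd = 1025 - P. Equilibrium: 1025 - P = P - 115, so 1140 = 2P and P* = 570, Q* = 455.
Since 355 is below P* = 570, the floor does not bind and the free-market outcome prevails.
Since the control does not bind, no trades are prevented and deadweight loss is zero.

0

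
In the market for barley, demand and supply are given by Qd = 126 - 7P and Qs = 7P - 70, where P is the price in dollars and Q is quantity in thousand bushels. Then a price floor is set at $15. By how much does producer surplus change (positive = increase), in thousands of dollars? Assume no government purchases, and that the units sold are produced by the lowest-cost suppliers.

In a free market, 126 - 7P = 7P - 70 gives the equilibrium P* = 14, Q* = 28.
Since 15 > 14, the floor is binding.
At P = 15: Qd = 126 - 7·15 = 21 and Qs = 7·15 - 70 = 35.
Producer surplus without the control is ½ · (14 - 10) · 28 = 56.
With the floor, 21 units are sold at 15. The supply price at Q = 21 is 13, so PS = ½ · [(15 - 10) + (15 - 13)] · 21 = 73.5.
Change in producer surplus = 73.5 - 56 = 17.5.

17.5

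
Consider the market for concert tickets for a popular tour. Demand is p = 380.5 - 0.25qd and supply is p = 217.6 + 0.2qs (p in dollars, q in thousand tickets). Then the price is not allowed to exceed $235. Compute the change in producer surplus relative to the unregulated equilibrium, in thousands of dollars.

-12347.5

Rearranging demand gives qd = 1522 - 4p; rearranging supply gives qs = 5p - 1088. In a free market, 1522 - 4p = 5p - 1088 gives the equilibrium p* = 290, q* = 362.
Because the ceiling (235) lies below the market-clearing price, it is binding.
At p = 235: qd = 1522 - 4·235 = 582 and qs = 5·235 - 1088 = 87.
Producer surplus without the control is ½ · (290 - 217.6) · 362 = 13104.4.
With the ceiling, producers sell 87 units at 235, so PS = ½ · (235 - 217.6) · 87 = 756.9.
Change in producer surplus = 756.9 - 13104.4 = -12347.5.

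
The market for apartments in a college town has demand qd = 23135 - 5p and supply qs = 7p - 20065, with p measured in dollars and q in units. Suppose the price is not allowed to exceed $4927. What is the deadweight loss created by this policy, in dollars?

Setting quantity demanded equal to quantity supplied, 23135 - 5p = 7p - 20065, gives p* = 3600 and q* = 5135.
The ceiling of 4927 is above the equilibrium price 3600, so it is not binding; the market clears at p* = 3600, q* = 5135.
Since the control does not bind, no trades are prevented and deadweight loss is zero.

0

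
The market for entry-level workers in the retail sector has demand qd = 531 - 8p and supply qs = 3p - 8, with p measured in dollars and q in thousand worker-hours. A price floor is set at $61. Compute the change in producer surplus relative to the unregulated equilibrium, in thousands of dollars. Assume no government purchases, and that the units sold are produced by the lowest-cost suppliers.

-1020

Equilibrium: 531 - 8p = 3p - 8, so 539 = 11p and p* = 49, q* = 139.
The floor of 61 is above the equilibrium price 49, so it binds.
At p = 61: qd = 531 - 8·61 = 43 and qs = 3·61 - 8 = 175.
Producer surplus without the control is ½ · (49 - 8/3) · 139 = 19321/6.
With the floor, 43 units are sold at 61. The supply price at q = 43 is 17, so PS = ½ · [(61 - 8/3) + (61 - 17)] · 43 = 13201/6.
Change in producer surplus = 13201/6 - 19321/6 = -1020.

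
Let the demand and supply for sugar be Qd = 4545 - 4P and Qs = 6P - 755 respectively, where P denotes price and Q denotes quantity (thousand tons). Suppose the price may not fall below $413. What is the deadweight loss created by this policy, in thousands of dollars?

0

Without the control the market clears where 4545 - 4P = 6P - 755, i.e. P* = 530 and Q* = 2425.
Since 413 is below P* = 530, the floor does not bind and the free-market outcome prevails.
Since the control does not bind, no trades are prevented and deadweight loss is zero.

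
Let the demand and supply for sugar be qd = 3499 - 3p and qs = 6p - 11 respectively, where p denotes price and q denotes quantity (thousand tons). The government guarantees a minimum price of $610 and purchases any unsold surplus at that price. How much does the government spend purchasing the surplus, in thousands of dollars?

Setting quantity demanded equal to quantity supplied, 3499 - 3p = 6p - 11, gives p* = 390 and q* = 2329.
The floor of 610 is above the equilibrium price 390, so it binds.
At p = 610: qd = 3499 - 3·610 = 1669 and qs = 6·610 - 11 = 3649.
Surplus = qs - qd = 1980.
Government expenditure = surplus × support price = 1980 × 610 = 1207800.

1207800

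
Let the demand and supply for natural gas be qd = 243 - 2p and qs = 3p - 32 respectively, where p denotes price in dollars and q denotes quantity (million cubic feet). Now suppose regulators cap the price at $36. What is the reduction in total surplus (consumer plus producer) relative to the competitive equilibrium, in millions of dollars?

Equilibrium: 243 - 2p = 3p - 32, so 275 = 5p and p* = 55, q* = 133.
Since 36 < 55, the ceiling is binding.
At p = 36: qd = 243 - 2·36 = 171 and qs = 3·36 - 32 = 76.
Quantity traded falls to 76. At q = 76 the demand price is (243 - 76)/2 = 83.5 and the supply price is (32 + 76)/3 = 36.
Deadweight loss = ½ · (83.5 - 36) · (133 - 76) = ½ · 47.5 · 57 = 1353.75.

1353.75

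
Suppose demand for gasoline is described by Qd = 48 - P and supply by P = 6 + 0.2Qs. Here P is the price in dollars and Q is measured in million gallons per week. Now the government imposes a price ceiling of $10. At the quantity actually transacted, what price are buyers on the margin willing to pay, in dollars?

28

Rearranging supply gives Qs = 5P - 30. Equilibrium: 48 - P = 5P - 30, so 78 = 6P and P* = 13, Q* = 35.
Since 10 < 13, the ceiling is binding.
At P = 10: Qd = 48 - 10 = 38 and Qs = 5·10 - 30 = 20.
Only 20 units reach the market. On the demand curve, the marginal buyer's willingness to pay at Q = 20 is (48 - 20) = 28.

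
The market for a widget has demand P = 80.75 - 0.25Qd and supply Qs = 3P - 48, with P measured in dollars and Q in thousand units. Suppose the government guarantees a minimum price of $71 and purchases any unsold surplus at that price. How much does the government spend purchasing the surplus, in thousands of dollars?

Rearranging demand gives Qd = 323 - 4P. In a free market, 323 - 4P = 3P - 48 gives the equilibrium P* = 53, Q* = 111.
Because the floor (71) lies above the market-clearing price, it is binding.
At P = 71: Qd = 323 - 4·71 = 39 and Qs = 3·71 - 48 = 165.
Surplus = Qs - Qd = 126.
Government expenditure = surplus × support price = 126 × 71 = 8946.

8946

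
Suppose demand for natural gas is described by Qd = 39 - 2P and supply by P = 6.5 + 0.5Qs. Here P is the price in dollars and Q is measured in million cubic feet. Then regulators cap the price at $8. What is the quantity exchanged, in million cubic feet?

Rearranging supply gives Qs = 2P - 13. Equilibrium: 39 - 2P = 2P - 13, so 52 = 4P and P* = 13, Q* = 13.
Because the ceiling (8) lies below the market-clearing price, it is binding.
At P = 8: Qd = 39 - 2·8 = 23 and Qs = 2·8 - 13 = 3.
The quantity actually transacted is the short side, supply: 3.

3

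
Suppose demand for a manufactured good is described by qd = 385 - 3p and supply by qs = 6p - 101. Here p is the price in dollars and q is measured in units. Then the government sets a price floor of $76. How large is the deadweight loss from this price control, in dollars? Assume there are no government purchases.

1089

Equilibrium: 385 - 3p = 6p - 101, so 486 = 9p and p* = 54, q* = 223.
Since 76 > 54, the floor is binding.
At p = 76: qd = 385 - 3·76 = 157 and qs = 6·76 - 101 = 355.
Quantity traded falls to 157. At q = 157 the demand price is (385 - 157)/3 = 76 and the supply price is (101 + 157)/6 = 43.
Deadweight loss = ½ · (76 - 43) · (223 - 157) = ½ · 33 · 66 = 1089.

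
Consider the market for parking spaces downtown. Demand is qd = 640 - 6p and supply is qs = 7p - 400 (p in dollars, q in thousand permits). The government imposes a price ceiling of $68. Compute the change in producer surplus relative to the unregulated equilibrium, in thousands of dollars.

-1416

In a free market, 640 - 6p = 7p - 400 gives the equilibrium p* = 80, q* = 160.
Because the ceiling (68) lies below the market-clearing price, it is binding.
At p = 68: qd = 640 - 6·68 = 232 and qs = 7·68 - 400 = 76.
Producer surplus without the control is ½ · (80 - 400/7) · 160 = 12800/7.
With the ceiling, producers sell 76 units at 68, so PS = ½ · (68 - 400/7) · 76 = 2888/7.
Change in producer surplus = 2888/7 - 12800/7 = -1416.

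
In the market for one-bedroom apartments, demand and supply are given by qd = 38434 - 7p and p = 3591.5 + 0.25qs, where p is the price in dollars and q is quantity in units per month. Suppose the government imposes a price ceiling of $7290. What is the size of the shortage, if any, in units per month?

0

Rearranging supply gives qs = 4p - 14366. Without the control the market clears where 38434 - 7p = 4p - 14366, i.e. p* = 4800 and q* = 4834.
The ceiling of 7290 is above the equilibrium price 4800, so it is not binding; the market clears at p* = 4800, q* = 4834.
Since the control does not bind, there is no shortage.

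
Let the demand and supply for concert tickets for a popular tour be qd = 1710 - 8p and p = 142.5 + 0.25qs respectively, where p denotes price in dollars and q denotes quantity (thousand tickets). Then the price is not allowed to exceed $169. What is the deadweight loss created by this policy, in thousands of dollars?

1323

Rearranging supply gives qs = 4p - 570. In a free market, 1710 - 8p = 4p - 570 gives the equilibrium p* = 190, q* = 190.
Since 169 < 190, the ceiling is binding.
At p = 169: qd = 1710 - 8·169 = 358 and qs = 4·169 - 570 = 106.
Quantity traded falls to 106. At q = 106 the demand price is (1710 - 106)/8 = 200.5 and the supply price is (570 + 106)/4 = 169.
Deadweight loss = ½ · (200.5 - 169) · (190 - 106) = ½ · 31.5 · 84 = 1323.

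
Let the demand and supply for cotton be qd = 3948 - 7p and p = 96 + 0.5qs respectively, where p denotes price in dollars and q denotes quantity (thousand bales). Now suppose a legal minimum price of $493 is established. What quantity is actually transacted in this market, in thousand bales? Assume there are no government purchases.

Rearranging supply gives qs = 2p - 192. Without the control the market clears where 3948 - 7p = 2p - 192, i.e. p* = 460 and q* = 728.
Because the floor (493) lies above the market-clearing price, it is binding.
At p = 493: qd = 3948 - 7·493 = 497 and qs = 2·493 - 192 = 794.
The quantity actually transacted is the short side, demand: 497.

497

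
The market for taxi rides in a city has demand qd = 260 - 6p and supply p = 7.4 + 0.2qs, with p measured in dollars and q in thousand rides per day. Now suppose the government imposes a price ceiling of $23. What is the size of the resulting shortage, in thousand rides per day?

Rearranging supply gives qs = 5p - 37. In a free market, 260 - 6p = 5p - 37 gives the equilibrium p* = 27, q* = 98.
Since 23 < 27, the ceiling is binding.
At p = 23: qd = 260 - 6·23 = 122 and qs = 5·23 - 37 = 78.
Shortage = qd - qs = 122 - 78 = 44.

44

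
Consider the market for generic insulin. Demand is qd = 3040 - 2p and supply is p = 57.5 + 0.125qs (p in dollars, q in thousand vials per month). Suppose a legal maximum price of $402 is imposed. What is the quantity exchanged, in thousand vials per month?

2340

Rearranging supply gives qs = 8p - 460. In a free market, 3040 - 2p = 8p - 460 gives the equilibrium p* = 350, q* = 2340.
The ceiling of 402 is above the equilibrium price 350, so it is not binding; the market clears at p* = 350, q* = 2340.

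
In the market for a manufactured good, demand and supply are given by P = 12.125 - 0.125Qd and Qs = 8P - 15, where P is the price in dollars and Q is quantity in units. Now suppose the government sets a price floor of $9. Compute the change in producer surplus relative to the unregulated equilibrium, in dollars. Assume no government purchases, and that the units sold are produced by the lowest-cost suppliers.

Rearranging demand gives Qd = 97 - 8P. Equilibrium: 97 - 8P = 8P - 15, so 112 = 16P and P* = 7, Q* = 41.
The floor of 9 is above the equilibrium price 7, so it binds.
At P = 9: Qd = 97 - 8·9 = 25 and Qs = 8·9 - 15 = 57.
Producer surplus without the control is ½ · (7 - 1.875) · 41 = 105.0625.
With the floor, 25 units are sold at 9. The supply price at Q = 25 is 5, so PS = ½ · [(9 - 1.875) + (9 - 5)] · 25 = 139.0625.
Change in producer surplus = 139.0625 - 105.0625 = 34.

34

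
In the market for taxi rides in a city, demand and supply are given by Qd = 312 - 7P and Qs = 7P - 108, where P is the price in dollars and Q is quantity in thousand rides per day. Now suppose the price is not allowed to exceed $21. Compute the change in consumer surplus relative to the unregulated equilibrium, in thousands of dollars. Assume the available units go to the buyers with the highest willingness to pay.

67.5

Setting quantity demanded equal to quantity supplied, 312 - 7P = 7P - 108, gives P* = 30 and Q* = 102.
Since 21 < 30, the ceiling is binding.
At P = 21: Qd = 312 - 7·21 = 165 and Qs = 7·21 - 108 = 39.
Consumer surplus without the control is ½ · (312/7 - 30) · 102 = 5202/7.
With the ceiling, 39 units are sold at 21 (assume they go to the highest-value buyers). The demand price at Q = 39 is 39, so CS = ½ · [(312/7 - 21) + (39 - 21)] · 39 = 11349/14.
Change in consumer surplus = 11349/14 - 5202/7 = 67.5.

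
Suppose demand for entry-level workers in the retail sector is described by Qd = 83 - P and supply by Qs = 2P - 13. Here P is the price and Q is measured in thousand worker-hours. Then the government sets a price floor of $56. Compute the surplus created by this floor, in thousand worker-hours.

Without the control the market clears where 83 - P = 2P - 13, i.e. P* = 32 and Q* = 51.
Since 56 > 32, the floor is binding.
At P = 56: Qd = 83 - 56 = 27 and Qs = 2·56 - 13 = 99.
Surplus = Qs - Qd = 99 - 27 = 72.

72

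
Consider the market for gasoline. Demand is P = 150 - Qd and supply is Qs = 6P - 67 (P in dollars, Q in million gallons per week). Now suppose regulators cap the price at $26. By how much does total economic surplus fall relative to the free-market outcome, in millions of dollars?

525

Rearranging demand gives Qd = 150 - P. In a free market, 150 - P = 6P - 67 gives the equilibrium P* = 31, Q* = 119.
The ceiling of 26 is below the equilibrium price 31, so it binds.
At P = 26: Qd = 150 - 26 = 124 and Qs = 6·26 - 67 = 89.
Quantity traded falls to 89. At Q = 89 the demand price is 150 - 89 = 61 and the supply price is (67 + 89)/6 = 26.
Deadweight loss = ½ · (61 - 26) · (119 - 89) = ½ · 35 · 30 = 525.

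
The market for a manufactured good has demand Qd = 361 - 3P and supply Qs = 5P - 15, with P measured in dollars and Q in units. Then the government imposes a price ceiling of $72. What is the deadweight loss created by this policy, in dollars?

In a free market, 361 - 3P = 5P - 15 gives the equilibrium P* = 47, Q* = 220.
The ceiling of 72 is above the equilibrium price 47, so it is not binding; the market clears at P* = 47, Q* = 220.
Since the control does not bind, no trades are prevented and deadweight loss is zero.

0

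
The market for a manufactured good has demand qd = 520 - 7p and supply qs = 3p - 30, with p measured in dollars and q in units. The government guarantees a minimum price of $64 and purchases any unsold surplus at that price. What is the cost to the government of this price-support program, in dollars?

5760

Setting quantity demanded equal to quantity supplied, 520 - 7p = 3p - 30, gives p* = 55 and q* = 135.
The floor of 64 is above the equilibrium price 55, so it binds.
At p = 64: qd = 520 - 7·64 = 72 and qs = 3·64 - 30 = 162.
Surplus = qs - qd = 90.
Government expenditure = surplus × support price = 90 × 64 = 5760.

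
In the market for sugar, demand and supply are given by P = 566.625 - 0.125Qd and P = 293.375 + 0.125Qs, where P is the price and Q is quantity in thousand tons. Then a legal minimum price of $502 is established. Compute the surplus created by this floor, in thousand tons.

Rearranging demand gives Qd = 4533 - 8P; rearranging supply gives Qs = 8P - 2347. In a free market, 4533 - 8P = 8P - 2347 gives the equilibrium P* = 430, Q* = 1093.
The floor of 502 is above the equilibrium price 430, so it binds.
At P = 502: Qd = 4533 - 8·502 = 517 and Qs = 8·502 - 2347 = 1669.
Surplus = Qs - Qd = 1669 - 517 = 1152.

1152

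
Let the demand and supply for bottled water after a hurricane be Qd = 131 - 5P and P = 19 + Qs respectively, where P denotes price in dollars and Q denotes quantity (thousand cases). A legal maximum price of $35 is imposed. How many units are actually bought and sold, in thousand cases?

6

Rearranging supply gives Qs = P - 19. In a free market, 131 - 5P = P - 19 gives the equilibrium P* = 25, Q* = 6.
The ceiling of 35 is above the equilibrium price 25, so it is not binding; the market clears at P* = 25, Q* = 6.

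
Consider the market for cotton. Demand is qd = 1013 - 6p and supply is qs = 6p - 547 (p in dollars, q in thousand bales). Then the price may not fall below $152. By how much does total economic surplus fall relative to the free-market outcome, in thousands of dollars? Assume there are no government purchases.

Equilibrium: 1013 - 6p = 6p - 547, so 1560 = 12p and p* = 130, q* = 233.
The floor of 152 is above the equilibrium price 130, so it binds.
At p = 152: qd = 1013 - 6·152 = 101 and qs = 6·152 - 547 = 365.
Quantity traded falls to 101. At q = 101 the demand price is (1013 - 101)/6 = 152 and the supply price is (547 + 101)/6 = 108.
Deadweight loss = ½ · (152 - 108) · (233 - 101) = ½ · 44 · 132 = 2904.

2904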